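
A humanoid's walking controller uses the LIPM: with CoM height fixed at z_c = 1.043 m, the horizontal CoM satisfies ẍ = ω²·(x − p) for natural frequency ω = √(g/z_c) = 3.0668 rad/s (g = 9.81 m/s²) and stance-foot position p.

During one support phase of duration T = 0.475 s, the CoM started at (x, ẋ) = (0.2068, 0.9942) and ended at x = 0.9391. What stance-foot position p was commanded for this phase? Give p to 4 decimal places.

p = 0.1479

ωT = 3.0668·0.475 = 1.456730; cosh(ωT) = 2.262449, sinh(ωT) = 2.029453
x(T) = p + (x₀−p)·cosh(ωT) + (ẋ₀/ω)·sinh(ωT) ⇒ p·(1 − cosh) = x(T) − x₀·cosh − (ẋ₀/ω)·sinh
numerator   = 0.9391 − (0.2068)·2.262449 − (0.9942/3.0668)·2.029453 = -0.186686
denominator = 1 − 2.262449 = -1.262449
p = -0.186686 / -1.262449 = 0.1479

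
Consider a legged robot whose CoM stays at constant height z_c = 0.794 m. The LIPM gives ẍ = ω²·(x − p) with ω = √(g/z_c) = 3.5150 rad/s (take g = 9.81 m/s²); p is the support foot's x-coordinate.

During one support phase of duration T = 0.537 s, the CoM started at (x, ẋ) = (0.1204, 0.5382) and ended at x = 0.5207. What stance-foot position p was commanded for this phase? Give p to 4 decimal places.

ωT = 3.5150·0.537 = 1.887555; cosh(ωT) = 3.377323, sinh(ωT) = 3.225881
x(T) = p + (x₀−p)·cosh(ωT) + (ẋ₀/ω)·sinh(ωT) ⇒ p·(1 − cosh) = x(T) − x₀·cosh − (ẋ₀/ω)·sinh
numerator   = 0.5207 − (0.1204)·3.377323 − (0.5382/3.5150)·3.225881 = -0.379861
denominator = 1 − 3.377323 = -2.377323
p = -0.379861 / -2.377323 = 0.1598

p = 0.1598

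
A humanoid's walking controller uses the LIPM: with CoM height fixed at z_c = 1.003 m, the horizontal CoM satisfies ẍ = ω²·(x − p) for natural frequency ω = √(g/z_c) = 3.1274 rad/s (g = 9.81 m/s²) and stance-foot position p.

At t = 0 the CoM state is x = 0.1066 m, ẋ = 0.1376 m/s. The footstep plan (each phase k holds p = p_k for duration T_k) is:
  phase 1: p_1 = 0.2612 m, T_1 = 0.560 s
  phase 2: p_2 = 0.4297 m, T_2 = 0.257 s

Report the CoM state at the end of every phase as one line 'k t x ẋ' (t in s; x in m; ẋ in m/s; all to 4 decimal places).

1 0.5600 -0.0747 -0.9427
2 0.8170 -0.5158 -2.6728

phase 1: p=0.2612, T=0.560, ωT=1.751344, cosh=2.967941, sinh=2.794401; start (x,ẋ)=(0.106600, 0.137600) → end (x,ẋ)=(-0.074695, -0.942693)
phase 2: p=0.4297, T=0.257, ωT=0.803742, cosh=1.340767, sinh=0.893117; start (x,ẋ)=(-0.074695, -0.942693) → end (x,ẋ)=(-0.515789, -2.672775)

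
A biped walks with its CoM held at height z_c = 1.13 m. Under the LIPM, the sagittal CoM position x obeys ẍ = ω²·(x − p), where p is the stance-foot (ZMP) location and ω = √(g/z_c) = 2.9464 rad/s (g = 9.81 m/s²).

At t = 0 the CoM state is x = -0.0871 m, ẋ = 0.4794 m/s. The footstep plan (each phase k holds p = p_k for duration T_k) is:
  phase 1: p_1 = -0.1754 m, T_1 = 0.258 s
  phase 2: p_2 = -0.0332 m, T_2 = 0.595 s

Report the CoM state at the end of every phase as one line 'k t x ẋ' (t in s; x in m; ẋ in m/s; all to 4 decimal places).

phase 1: p=-0.1754, T=0.258, ωT=0.760171, cosh=1.303114, sinh=0.835528; start (x,ẋ)=(-0.087100, 0.479400) → end (x,ẋ)=(0.075611, 0.842090)
phase 2: p=-0.0332, T=0.595, ωT=1.753108, cosh=2.972875, sinh=2.799641; start (x,ẋ)=(0.075611, 0.842090) → end (x,ẋ)=(1.090428, 3.400997)

1 0.2580 0.0756 0.8421
2 0.8530 1.0904 3.4010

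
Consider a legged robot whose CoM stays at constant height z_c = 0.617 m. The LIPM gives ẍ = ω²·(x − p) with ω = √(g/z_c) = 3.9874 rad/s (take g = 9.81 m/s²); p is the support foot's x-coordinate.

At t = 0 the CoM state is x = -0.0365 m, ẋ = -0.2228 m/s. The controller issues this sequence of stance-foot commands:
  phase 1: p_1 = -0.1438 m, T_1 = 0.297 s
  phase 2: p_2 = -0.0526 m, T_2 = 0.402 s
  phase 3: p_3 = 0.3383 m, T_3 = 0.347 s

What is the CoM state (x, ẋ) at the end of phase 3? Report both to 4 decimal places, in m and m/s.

x = 0.2702, ẋ = 0.1275

phase 1: p=-0.1438, T=0.297, ωT=1.184258, cosh=1.787117, sinh=1.481144; start (x,ẋ)=(-0.036500, -0.222800) → end (x,ẋ)=(-0.034803, 0.235535)
phase 2: p=-0.0526, T=0.402, ωT=1.602935, cosh=2.584447, sinh=2.383143; start (x,ẋ)=(-0.034803, 0.235535) → end (x,ẋ)=(0.134168, 0.777846)
phase 3: p=0.3383, T=0.347, ωT=1.383628, cosh=2.120008, sinh=1.869340; start (x,ẋ)=(0.134168, 0.777846) → end (x,ẋ)=(0.270201, 0.127476)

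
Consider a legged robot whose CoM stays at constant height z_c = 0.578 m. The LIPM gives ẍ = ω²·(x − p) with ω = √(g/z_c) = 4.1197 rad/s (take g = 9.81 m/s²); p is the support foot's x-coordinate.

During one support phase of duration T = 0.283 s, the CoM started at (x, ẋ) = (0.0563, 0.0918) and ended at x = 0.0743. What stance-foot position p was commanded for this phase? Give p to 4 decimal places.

p = 0.0751

ωT = 4.1197·0.283 = 1.165875; cosh(ωT) = 1.760190, sinh(ωT) = 1.448540
x(T) = p + (x₀−p)·cosh(ωT) + (ẋ₀/ω)·sinh(ωT) ⇒ p·(1 − cosh) = x(T) − x₀·cosh − (ẋ₀/ω)·sinh
numerator   = 0.0743 − (0.0563)·1.760190 − (0.0918/4.1197)·1.448540 = -0.057077
denominator = 1 − 1.760190 = -0.760190
p = -0.057077 / -0.760190 = 0.0751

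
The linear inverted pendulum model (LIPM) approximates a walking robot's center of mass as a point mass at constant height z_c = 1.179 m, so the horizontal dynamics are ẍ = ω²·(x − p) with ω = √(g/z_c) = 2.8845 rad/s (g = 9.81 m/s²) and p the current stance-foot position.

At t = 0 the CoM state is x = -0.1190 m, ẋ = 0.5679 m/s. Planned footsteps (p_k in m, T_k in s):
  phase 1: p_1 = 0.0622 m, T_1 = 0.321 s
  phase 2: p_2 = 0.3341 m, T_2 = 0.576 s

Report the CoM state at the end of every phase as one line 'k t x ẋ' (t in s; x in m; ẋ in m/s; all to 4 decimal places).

1 0.3210 0.0071 0.2731
2 0.8970 -0.3178 -1.6493

phase 1: p=0.0622, T=0.321, ωT=0.925925, cosh=1.460183, sinh=1.064018; start (x,ẋ)=(-0.119000, 0.567900) → end (x,ẋ)=(0.007099, 0.273106)
phase 2: p=0.3341, T=0.576, ωT=1.661472, cosh=2.728459, sinh=2.538599; start (x,ẋ)=(0.007099, 0.273106) → end (x,ẋ)=(-0.317754, -1.649339)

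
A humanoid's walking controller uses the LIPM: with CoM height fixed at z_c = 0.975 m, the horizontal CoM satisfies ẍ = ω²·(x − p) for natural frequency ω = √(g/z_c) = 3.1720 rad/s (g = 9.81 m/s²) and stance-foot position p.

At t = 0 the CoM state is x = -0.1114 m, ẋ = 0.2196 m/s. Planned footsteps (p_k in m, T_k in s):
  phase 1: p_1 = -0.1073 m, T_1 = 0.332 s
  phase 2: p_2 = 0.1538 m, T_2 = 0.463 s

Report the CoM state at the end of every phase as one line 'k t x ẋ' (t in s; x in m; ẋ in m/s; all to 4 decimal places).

phase 1: p=-0.1073, T=0.332, ωT=1.053104, cosh=1.607694, sinh=1.258841; start (x,ẋ)=(-0.111400, 0.219600) → end (x,ẋ)=(-0.026741, 0.336678)
phase 2: p=0.1538, T=0.463, ωT=1.468636, cosh=2.286773, sinh=2.056534; start (x,ẋ)=(-0.026741, 0.336678) → end (x,ẋ)=(-0.040775, -0.407821)

1 0.3320 -0.0267 0.3367
2 0.7950 -0.0408 -0.4078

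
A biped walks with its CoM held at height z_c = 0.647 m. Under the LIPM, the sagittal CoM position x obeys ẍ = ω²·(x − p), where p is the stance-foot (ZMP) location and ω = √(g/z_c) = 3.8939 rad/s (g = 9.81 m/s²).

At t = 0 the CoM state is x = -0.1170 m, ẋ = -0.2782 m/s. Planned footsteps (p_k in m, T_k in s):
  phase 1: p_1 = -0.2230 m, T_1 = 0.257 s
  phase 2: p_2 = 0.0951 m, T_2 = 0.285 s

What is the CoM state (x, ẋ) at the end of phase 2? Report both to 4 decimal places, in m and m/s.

x = -0.2865, ẋ = -1.1613

phase 1: p=-0.2230, T=0.257, ωT=1.000732, cosh=1.543942, sinh=1.176332; start (x,ẋ)=(-0.117000, -0.278200) → end (x,ẋ)=(-0.143385, 0.056010)
phase 2: p=0.0951, T=0.285, ωT=1.109761, cosh=1.681636, sinh=1.351999; start (x,ẋ)=(-0.143385, 0.056010) → end (x,ẋ)=(-0.286498, -1.161328)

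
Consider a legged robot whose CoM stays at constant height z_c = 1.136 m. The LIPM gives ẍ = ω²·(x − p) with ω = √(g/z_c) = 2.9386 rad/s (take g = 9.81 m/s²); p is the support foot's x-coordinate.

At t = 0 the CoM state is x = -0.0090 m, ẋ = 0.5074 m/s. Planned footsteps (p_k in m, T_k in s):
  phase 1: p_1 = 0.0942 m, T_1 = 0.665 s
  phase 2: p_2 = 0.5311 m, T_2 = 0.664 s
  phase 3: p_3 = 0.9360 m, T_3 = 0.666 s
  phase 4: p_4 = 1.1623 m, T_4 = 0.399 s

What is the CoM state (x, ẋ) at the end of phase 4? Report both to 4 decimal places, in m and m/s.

x = 0.4190, ẋ = -1.9177

phase 1: p=0.0942, T=0.665, ωT=1.954169, cosh=3.599867, sinh=3.458185; start (x,ẋ)=(-0.009000, 0.507400) → end (x,ẋ)=(0.319809, 0.777831)
phase 2: p=0.5311, T=0.664, ωT=1.951230, cosh=3.589720, sinh=3.447621; start (x,ẋ)=(0.319809, 0.777831) → end (x,ẋ)=(0.685191, 0.651569)
phase 3: p=0.9360, T=0.666, ωT=1.957108, cosh=3.610045, sinh=3.468778; start (x,ẋ)=(0.685191, 0.651569) → end (x,ẋ)=(0.799691, -0.204394)
phase 4: p=1.1623, T=0.399, ωT=1.172501, cosh=1.769827, sinh=1.460235; start (x,ẋ)=(0.799691, -0.204394) → end (x,ẋ)=(0.418979, -1.917713)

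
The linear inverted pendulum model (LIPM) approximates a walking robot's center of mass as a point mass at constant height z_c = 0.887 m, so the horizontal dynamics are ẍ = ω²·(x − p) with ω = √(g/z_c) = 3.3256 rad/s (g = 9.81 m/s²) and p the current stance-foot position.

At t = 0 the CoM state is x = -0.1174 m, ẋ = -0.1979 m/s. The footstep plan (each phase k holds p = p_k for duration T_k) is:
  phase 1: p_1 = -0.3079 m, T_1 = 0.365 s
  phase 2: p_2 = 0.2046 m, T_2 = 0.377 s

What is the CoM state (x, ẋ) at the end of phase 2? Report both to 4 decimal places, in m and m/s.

phase 1: p=-0.3079, T=0.365, ωT=1.213844, cosh=1.831727, sinh=1.534674; start (x,ẋ)=(-0.117400, -0.197900) → end (x,ẋ)=(-0.050281, 0.609758)
phase 2: p=0.2046, T=0.377, ωT=1.253751, cosh=1.894446, sinh=1.609014; start (x,ẋ)=(-0.050281, 0.609758) → end (x,ẋ)=(0.016758, -0.208701)

x = 0.0168, ẋ = -0.2087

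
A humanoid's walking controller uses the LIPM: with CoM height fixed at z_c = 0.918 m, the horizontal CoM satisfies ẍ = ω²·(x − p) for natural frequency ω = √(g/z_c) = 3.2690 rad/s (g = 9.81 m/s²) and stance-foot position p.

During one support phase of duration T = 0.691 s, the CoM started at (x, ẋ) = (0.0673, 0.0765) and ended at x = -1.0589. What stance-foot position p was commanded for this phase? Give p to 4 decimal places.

ωT = 3.2690·0.691 = 2.258879; cosh(ωT) = 4.838410, sinh(ωT) = 4.733943
x(T) = p + (x₀−p)·cosh(ωT) + (ẋ₀/ω)·sinh(ωT) ⇒ p·(1 − cosh) = x(T) − x₀·cosh − (ẋ₀/ω)·sinh
numerator   = -1.0589 − (0.0673)·4.838410 − (0.0765/3.2690)·4.733943 = -1.495307
denominator = 1 − 4.838410 = -3.838410
p = -1.495307 / -3.838410 = 0.3896

p = 0.3896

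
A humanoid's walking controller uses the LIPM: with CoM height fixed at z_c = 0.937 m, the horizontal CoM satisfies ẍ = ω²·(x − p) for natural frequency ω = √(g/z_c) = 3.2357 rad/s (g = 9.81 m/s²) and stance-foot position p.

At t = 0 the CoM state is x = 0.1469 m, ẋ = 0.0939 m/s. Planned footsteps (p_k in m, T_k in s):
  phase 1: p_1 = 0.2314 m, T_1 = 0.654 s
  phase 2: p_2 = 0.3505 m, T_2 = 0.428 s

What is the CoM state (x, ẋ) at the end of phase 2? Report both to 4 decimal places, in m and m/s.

x = -0.8236, ẋ = -3.6913

phase 1: p=0.2314, T=0.654, ωT=2.116148, cosh=4.209800, sinh=4.089306; start (x,ẋ)=(0.146900, 0.093900) → end (x,ẋ)=(-0.005657, -0.722784)
phase 2: p=0.3505, T=0.428, ωT=1.384880, cosh=2.122349, sinh=1.871996; start (x,ẋ)=(-0.005657, -0.722784) → end (x,ẋ)=(-0.823551, -3.691317)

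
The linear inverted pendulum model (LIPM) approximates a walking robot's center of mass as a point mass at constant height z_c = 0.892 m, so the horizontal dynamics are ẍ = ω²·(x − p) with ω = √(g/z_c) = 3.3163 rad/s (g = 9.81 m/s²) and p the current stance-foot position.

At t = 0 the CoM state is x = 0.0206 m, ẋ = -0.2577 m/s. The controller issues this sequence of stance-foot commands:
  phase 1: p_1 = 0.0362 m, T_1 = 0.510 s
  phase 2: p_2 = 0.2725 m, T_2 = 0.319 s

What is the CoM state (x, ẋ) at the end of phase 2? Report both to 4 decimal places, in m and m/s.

phase 1: p=0.0362, T=0.510, ωT=1.691313, cosh=2.805439, sinh=2.621162; start (x,ẋ)=(0.020600, -0.257700) → end (x,ẋ)=(-0.211248, -0.858566)
phase 2: p=0.2725, T=0.319, ωT=1.057900, cosh=1.613750, sinh=1.266565; start (x,ẋ)=(-0.211248, -0.858566) → end (x,ẋ)=(-0.836052, -3.417401)

x = -0.8361, ẋ = -3.4174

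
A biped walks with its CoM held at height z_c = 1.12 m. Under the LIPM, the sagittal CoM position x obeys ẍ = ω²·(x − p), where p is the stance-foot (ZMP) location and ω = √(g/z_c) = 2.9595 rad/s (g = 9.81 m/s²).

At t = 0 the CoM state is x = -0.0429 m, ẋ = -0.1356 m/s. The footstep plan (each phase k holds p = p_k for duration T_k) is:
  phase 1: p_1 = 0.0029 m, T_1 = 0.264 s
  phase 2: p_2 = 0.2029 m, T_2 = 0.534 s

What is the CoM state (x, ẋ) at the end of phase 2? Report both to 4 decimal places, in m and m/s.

x = -0.7893, ẋ = -2.8147

phase 1: p=0.0029, T=0.264, ωT=0.781308, cosh=1.321067, sinh=0.863260; start (x,ẋ)=(-0.042900, -0.135600) → end (x,ẋ)=(-0.097158, -0.296147)
phase 2: p=0.2029, T=0.534, ωT=1.580373, cosh=2.531333, sinh=2.325434; start (x,ẋ)=(-0.097158, -0.296147) → end (x,ẋ)=(-0.789346, -2.814685)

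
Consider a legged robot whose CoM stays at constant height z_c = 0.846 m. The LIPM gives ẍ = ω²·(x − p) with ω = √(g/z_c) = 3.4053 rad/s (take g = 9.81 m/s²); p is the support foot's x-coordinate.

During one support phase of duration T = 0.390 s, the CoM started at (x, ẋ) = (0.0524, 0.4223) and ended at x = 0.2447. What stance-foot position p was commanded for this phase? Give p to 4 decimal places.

ωT = 3.4053·0.390 = 1.328067; cosh(ωT) = 2.019365, sinh(ωT) = 1.754376
x(T) = p + (x₀−p)·cosh(ωT) + (ẋ₀/ω)·sinh(ωT) ⇒ p·(1 − cosh) = x(T) − x₀·cosh − (ẋ₀/ω)·sinh
numerator   = 0.2447 − (0.0524)·2.019365 − (0.4223/3.4053)·1.754376 = -0.078679
denominator = 1 − 2.019365 = -1.019365
p = -0.078679 / -1.019365 = 0.0772

p = 0.0772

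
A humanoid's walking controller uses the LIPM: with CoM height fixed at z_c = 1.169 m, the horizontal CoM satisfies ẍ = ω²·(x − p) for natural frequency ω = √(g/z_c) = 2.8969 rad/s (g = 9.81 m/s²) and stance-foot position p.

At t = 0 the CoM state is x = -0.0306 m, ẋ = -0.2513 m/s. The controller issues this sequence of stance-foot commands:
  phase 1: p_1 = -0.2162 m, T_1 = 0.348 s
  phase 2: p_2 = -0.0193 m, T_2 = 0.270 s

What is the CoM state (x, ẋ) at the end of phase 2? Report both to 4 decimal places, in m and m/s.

phase 1: p=-0.2162, T=0.348, ωT=1.008121, cosh=1.552676, sinh=1.187772; start (x,ẋ)=(-0.030600, -0.251300) → end (x,ẋ)=(-0.031060, 0.248435)
phase 2: p=-0.0193, T=0.270, ωT=0.782163, cosh=1.321806, sinh=0.864390; start (x,ẋ)=(-0.031060, 0.248435) → end (x,ẋ)=(0.039285, 0.298936)

x = 0.0393, ẋ = 0.2989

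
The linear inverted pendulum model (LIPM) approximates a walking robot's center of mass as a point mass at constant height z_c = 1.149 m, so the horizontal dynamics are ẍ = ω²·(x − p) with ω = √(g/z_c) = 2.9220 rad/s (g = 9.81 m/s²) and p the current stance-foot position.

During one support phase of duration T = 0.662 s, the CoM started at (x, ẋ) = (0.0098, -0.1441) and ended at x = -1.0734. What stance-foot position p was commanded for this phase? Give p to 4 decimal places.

ωT = 2.9220·0.662 = 1.934364; cosh(ωT) = 3.532079, sinh(ωT) = 3.387563
x(T) = p + (x₀−p)·cosh(ωT) + (ẋ₀/ω)·sinh(ωT) ⇒ p·(1 − cosh) = x(T) − x₀·cosh − (ẋ₀/ω)·sinh
numerator   = -1.0734 − (0.0098)·3.532079 − (-0.1441/2.9220)·3.387563 = -0.940955
denominator = 1 − 3.532079 = -2.532079
p = -0.940955 / -2.532079 = 0.3716

p = 0.3716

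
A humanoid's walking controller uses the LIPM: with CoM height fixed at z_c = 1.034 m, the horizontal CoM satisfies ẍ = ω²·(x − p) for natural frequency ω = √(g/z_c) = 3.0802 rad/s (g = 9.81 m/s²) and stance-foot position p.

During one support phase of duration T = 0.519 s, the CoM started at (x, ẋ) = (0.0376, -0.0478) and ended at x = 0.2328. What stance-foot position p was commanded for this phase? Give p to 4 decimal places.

ωT = 3.0802·0.519 = 1.598624; cosh(ωT) = 2.574198, sinh(ωT) = 2.372023
x(T) = p + (x₀−p)·cosh(ωT) + (ẋ₀/ω)·sinh(ωT) ⇒ p·(1 − cosh) = x(T) − x₀·cosh − (ẋ₀/ω)·sinh
numerator   = 0.2328 − (0.0376)·2.574198 − (-0.0478/3.0802)·2.372023 = 0.172820
denominator = 1 − 2.574198 = -1.574198
p = 0.172820 / -1.574198 = -0.1098

p = -0.1098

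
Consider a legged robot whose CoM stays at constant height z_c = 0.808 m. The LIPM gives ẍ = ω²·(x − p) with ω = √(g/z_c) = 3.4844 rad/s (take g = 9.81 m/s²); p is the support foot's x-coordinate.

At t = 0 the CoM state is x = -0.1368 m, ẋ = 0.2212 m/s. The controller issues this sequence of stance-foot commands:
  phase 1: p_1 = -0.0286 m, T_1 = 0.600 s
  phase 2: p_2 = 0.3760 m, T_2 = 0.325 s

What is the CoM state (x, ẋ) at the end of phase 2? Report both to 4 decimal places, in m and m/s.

x = -0.8817, ẋ = -3.9042

phase 1: p=-0.0286, T=0.600, ωT=2.090640, cosh=4.106850, sinh=3.983242; start (x,ẋ)=(-0.136800, 0.221200) → end (x,ẋ)=(-0.220093, -0.593295)
phase 2: p=0.3760, T=0.325, ωT=1.132430, cosh=1.712719, sinh=1.390469; start (x,ẋ)=(-0.220093, -0.593295) → end (x,ẋ)=(-0.881698, -3.904190)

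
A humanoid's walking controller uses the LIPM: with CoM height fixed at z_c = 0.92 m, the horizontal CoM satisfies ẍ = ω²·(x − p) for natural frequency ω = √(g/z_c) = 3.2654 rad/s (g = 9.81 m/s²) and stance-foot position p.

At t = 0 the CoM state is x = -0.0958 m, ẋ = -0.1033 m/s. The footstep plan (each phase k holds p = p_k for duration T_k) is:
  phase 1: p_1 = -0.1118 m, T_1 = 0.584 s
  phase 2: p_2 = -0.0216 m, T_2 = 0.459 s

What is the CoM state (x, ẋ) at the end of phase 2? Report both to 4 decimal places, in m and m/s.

x = -0.4684, ẋ = -1.3983

phase 1: p=-0.1118, T=0.584, ωT=1.906994, cosh=3.440672, sinh=3.292145; start (x,ẋ)=(-0.095800, -0.103300) → end (x,ẋ)=(-0.160895, -0.183419)
phase 2: p=-0.0216, T=0.459, ωT=1.498819, cosh=2.349896, sinh=2.126502; start (x,ẋ)=(-0.160895, -0.183419) → end (x,ẋ)=(-0.468376, -1.398265)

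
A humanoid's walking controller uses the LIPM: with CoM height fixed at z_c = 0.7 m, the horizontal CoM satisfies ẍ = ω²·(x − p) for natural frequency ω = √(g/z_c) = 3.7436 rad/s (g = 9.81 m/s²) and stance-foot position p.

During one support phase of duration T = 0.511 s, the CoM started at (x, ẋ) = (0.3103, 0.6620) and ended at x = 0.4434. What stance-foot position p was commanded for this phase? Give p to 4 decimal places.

ωT = 3.7436·0.511 = 1.912980; cosh(ωT) = 3.460440, sinh(ωT) = 3.312800
x(T) = p + (x₀−p)·cosh(ωT) + (ẋ₀/ω)·sinh(ωT) ⇒ p·(1 − cosh) = x(T) − x₀·cosh − (ẋ₀/ω)·sinh
numerator   = 0.4434 − (0.3103)·3.460440 − (0.6620/3.7436)·3.312800 = -1.216194
denominator = 1 − 3.460440 = -2.460440
p = -1.216194 / -2.460440 = 0.4943

p = 0.4943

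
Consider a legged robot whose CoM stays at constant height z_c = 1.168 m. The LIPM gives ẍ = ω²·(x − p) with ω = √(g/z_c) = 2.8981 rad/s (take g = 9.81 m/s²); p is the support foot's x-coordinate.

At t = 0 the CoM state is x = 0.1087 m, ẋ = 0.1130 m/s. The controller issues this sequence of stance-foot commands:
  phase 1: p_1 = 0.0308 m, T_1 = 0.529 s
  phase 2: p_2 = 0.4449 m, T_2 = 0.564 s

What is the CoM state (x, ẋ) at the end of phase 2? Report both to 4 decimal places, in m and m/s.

phase 1: p=0.0308, T=0.529, ωT=1.533095, cosh=2.424179, sinh=2.208313; start (x,ẋ)=(0.108700, 0.113000) → end (x,ẋ)=(0.305748, 0.772485)
phase 2: p=0.4449, T=0.564, ωT=1.634528, cosh=2.661042, sinh=2.465998; start (x,ẋ)=(0.305748, 0.772485) → end (x,ẋ)=(0.731920, 1.061137)

x = 0.7319, ẋ = 1.0611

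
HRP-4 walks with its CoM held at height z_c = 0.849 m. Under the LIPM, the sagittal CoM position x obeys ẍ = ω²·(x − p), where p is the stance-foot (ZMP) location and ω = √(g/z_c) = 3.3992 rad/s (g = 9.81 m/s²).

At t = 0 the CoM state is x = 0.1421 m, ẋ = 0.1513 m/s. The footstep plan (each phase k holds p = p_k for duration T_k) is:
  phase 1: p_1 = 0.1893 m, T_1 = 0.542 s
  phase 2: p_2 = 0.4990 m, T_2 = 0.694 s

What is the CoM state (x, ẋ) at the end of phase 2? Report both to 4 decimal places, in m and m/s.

phase 1: p=0.1893, T=0.542, ωT=1.842366, cosh=3.234949, sinh=3.076507; start (x,ẋ)=(0.142100, 0.151300) → end (x,ẋ)=(0.173547, -0.004154)
phase 2: p=0.4990, T=0.694, ωT=2.359045, cosh=5.337675, sinh=5.243165; start (x,ẋ)=(0.173547, -0.004154) → end (x,ẋ)=(-1.244569, -5.822576)

x = -1.2446, ẋ = -5.8226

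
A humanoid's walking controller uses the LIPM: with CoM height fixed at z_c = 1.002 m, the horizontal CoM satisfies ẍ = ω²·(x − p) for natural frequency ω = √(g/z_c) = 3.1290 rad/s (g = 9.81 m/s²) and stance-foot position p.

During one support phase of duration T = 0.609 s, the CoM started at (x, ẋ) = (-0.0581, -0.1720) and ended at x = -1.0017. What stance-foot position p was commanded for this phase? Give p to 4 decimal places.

ωT = 3.1290·0.609 = 1.905561; cosh(ωT) = 3.435959, sinh(ωT) = 3.287220
x(T) = p + (x₀−p)·cosh(ωT) + (ẋ₀/ω)·sinh(ωT) ⇒ p·(1 − cosh) = x(T) − x₀·cosh − (ẋ₀/ω)·sinh
numerator   = -1.0017 − (-0.0581)·3.435959 − (-0.1720/3.1290)·3.287220 = -0.621374
denominator = 1 − 3.435959 = -2.435959
p = -0.621374 / -2.435959 = 0.2551

p = 0.2551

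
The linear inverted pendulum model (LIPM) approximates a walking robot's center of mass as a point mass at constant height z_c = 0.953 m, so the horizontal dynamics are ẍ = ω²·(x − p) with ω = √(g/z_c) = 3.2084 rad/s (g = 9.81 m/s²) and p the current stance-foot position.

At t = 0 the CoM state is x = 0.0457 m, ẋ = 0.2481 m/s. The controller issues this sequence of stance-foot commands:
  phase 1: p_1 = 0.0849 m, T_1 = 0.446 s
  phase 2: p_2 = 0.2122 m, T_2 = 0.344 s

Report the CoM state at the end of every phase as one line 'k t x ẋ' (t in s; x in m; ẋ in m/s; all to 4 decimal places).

phase 1: p=0.0849, T=0.446, ωT=1.430946, cosh=2.210869, sinh=1.971787; start (x,ẋ)=(0.045700, 0.248100) → end (x,ẋ)=(0.150709, 0.300526)
phase 2: p=0.2122, T=0.344, ωT=1.103690, cosh=1.673458, sinh=1.341813; start (x,ẋ)=(0.150709, 0.300526) → end (x,ẋ)=(0.234983, 0.238194)

1 0.4460 0.1507 0.3005
2 0.7900 0.2350 0.2382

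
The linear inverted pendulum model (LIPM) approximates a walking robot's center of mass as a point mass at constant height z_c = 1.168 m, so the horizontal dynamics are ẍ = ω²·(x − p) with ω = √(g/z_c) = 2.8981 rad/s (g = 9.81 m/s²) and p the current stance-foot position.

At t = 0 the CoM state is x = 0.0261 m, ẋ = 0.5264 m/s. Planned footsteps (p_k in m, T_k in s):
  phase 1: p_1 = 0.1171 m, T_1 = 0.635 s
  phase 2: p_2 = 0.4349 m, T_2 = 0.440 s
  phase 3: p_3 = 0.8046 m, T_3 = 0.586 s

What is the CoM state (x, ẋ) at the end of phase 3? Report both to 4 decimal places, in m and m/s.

x = 2.2263, ẋ = 4.3697

phase 1: p=0.1171, T=0.635, ωT=1.840294, cosh=3.228579, sinh=3.069808; start (x,ẋ)=(0.026100, 0.526400) → end (x,ẋ)=(0.380888, 0.889932)
phase 2: p=0.4349, T=0.440, ωT=1.275164, cosh=1.929337, sinh=1.649952; start (x,ẋ)=(0.380888, 0.889932) → end (x,ẋ)=(0.837350, 1.458707)
phase 3: p=0.8046, T=0.586, ωT=1.698287, cosh=2.823787, sinh=2.640790; start (x,ẋ)=(0.837350, 1.458707) → end (x,ẋ)=(2.226274, 4.369722)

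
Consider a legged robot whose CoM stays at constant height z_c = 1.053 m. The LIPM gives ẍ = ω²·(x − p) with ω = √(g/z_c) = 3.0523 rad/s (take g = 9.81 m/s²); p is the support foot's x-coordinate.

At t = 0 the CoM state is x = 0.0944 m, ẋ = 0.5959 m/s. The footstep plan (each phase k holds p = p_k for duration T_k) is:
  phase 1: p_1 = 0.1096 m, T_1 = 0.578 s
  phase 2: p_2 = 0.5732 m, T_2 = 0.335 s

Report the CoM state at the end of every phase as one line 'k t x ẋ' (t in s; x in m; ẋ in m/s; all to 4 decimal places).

1 0.5780 0.6170 1.6588
2 0.9130 1.2997 2.7660

phase 1: p=0.1096, T=0.578, ωT=1.764229, cosh=3.004196, sinh=2.832877; start (x,ẋ)=(0.094400, 0.595900) → end (x,ẋ)=(0.616998, 1.658769)
phase 2: p=0.5732, T=0.335, ωT=1.022520, cosh=1.569940, sinh=1.210253; start (x,ẋ)=(0.616998, 1.658769) → end (x,ẋ)=(1.299671, 2.765962)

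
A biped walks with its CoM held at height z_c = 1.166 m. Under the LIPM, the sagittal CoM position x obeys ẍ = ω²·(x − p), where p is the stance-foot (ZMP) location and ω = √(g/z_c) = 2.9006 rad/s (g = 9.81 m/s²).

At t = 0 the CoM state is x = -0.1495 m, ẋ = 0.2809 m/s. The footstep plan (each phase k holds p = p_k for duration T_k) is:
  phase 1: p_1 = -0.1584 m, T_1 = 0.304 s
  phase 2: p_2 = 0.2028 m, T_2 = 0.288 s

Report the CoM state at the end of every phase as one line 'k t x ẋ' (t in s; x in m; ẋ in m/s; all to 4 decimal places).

phase 1: p=-0.1584, T=0.304, ωT=0.881782, cosh=1.414622, sinh=1.000578; start (x,ẋ)=(-0.149500, 0.280900) → end (x,ẋ)=(-0.048912, 0.423198)
phase 2: p=0.2028, T=0.288, ωT=0.835373, cosh=1.369693, sinh=0.935980; start (x,ẋ)=(-0.048912, 0.423198) → end (x,ẋ)=(-0.005408, -0.103723)

1 0.3040 -0.0489 0.4232
2 0.5920 -0.0054 -0.1037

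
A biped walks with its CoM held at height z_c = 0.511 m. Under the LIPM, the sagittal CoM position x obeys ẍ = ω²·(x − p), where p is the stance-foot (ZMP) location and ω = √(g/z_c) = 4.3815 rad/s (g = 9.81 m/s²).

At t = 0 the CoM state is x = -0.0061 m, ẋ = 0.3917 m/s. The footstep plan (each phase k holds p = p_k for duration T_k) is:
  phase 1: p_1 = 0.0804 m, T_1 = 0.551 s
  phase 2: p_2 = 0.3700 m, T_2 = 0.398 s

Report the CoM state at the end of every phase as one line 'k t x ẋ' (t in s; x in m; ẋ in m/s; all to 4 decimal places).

phase 1: p=0.0804, T=0.551, ωT=2.414207, cosh=5.635167, sinh=5.545728; start (x,ẋ)=(-0.006100, 0.391700) → end (x,ẋ)=(0.088738, 0.105465)
phase 2: p=0.3700, T=0.398, ωT=1.743837, cosh=2.947047, sinh=2.772199; start (x,ẋ)=(0.088738, 0.105465) → end (x,ẋ)=(-0.392163, -3.105501)

1 0.5510 0.0887 0.1055
2 0.9490 -0.3922 -3.1055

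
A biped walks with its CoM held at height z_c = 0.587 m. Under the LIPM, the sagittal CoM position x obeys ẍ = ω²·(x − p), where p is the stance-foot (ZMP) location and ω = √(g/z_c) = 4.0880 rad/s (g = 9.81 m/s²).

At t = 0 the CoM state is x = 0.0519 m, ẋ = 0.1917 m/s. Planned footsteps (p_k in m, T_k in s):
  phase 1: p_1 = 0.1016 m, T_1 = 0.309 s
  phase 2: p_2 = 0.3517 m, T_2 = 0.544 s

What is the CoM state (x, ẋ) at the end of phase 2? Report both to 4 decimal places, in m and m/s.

phase 1: p=0.1016, T=0.309, ωT=1.263192, cosh=1.909721, sinh=1.626971; start (x,ẋ)=(0.051900, 0.191700) → end (x,ẋ)=(0.082981, 0.035536)
phase 2: p=0.3517, T=0.544, ωT=2.223872, cosh=4.675620, sinh=4.567431; start (x,ẋ)=(0.082981, 0.035536) → end (x,ẋ)=(-0.865025, -4.851277)

x = -0.8650, ẋ = -4.8513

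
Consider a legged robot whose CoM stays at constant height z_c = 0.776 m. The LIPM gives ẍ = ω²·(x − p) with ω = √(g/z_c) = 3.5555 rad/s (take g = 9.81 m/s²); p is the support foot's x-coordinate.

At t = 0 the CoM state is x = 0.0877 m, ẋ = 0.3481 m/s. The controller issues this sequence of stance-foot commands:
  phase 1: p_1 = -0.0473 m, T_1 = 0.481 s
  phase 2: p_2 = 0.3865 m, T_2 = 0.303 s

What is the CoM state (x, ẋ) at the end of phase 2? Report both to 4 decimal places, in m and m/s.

phase 1: p=-0.0473, T=0.481, ωT=1.710195, cosh=2.855436, sinh=2.674606; start (x,ẋ)=(0.087700, 0.348100) → end (x,ẋ)=(0.600040, 2.277768)
phase 2: p=0.3865, T=0.303, ωT=1.077317, cosh=1.638648, sinh=1.298140; start (x,ẋ)=(0.600040, 2.277768) → end (x,ẋ)=(1.568048, 4.718064)

x = 1.5680, ẋ = 4.7181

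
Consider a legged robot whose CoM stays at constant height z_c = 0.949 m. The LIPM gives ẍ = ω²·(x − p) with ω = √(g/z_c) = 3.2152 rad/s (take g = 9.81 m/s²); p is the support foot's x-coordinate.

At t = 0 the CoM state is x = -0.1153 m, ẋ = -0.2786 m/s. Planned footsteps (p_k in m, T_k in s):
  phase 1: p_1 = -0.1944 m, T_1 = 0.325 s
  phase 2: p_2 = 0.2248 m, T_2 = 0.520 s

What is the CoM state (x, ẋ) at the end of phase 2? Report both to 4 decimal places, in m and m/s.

x = -0.9818, ẋ = -3.6614

phase 1: p=-0.1944, T=0.325, ωT=1.044940, cosh=1.597470, sinh=1.245758; start (x,ẋ)=(-0.115300, -0.278600) → end (x,ẋ)=(-0.175986, -0.128231)
phase 2: p=0.2248, T=0.520, ωT=1.671904, cosh=2.755090, sinh=2.567201; start (x,ẋ)=(-0.175986, -0.128231) → end (x,ẋ)=(-0.981789, -3.661404)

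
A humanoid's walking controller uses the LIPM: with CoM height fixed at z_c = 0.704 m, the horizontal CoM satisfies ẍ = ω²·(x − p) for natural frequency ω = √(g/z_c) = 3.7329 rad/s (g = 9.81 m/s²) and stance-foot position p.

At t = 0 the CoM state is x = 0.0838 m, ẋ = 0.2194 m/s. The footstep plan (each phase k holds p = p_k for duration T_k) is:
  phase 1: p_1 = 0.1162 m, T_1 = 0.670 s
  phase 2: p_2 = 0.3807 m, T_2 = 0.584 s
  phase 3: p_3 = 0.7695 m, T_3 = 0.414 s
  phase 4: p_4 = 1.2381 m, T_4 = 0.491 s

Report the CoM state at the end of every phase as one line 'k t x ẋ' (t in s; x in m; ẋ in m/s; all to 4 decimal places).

1 0.6700 0.2733 0.6143
2 1.2540 0.6181 1.0009
3 1.6680 0.9985 1.1887
4 2.1590 1.4399 1.0865

phase 1: p=0.1162, T=0.670, ωT=2.501043, cosh=6.138603, sinh=6.056604; start (x,ẋ)=(0.083800, 0.219400) → end (x,ẋ)=(0.273284, 0.614288)
phase 2: p=0.3807, T=0.584, ωT=2.180014, cosh=4.479733, sinh=4.366693; start (x,ẋ)=(0.273284, 0.614288) → end (x,ẋ)=(0.618091, 1.000922)
phase 3: p=0.7695, T=0.414, ωT=1.545421, cosh=2.451583, sinh=2.238361; start (x,ẋ)=(0.618091, 1.000922) → end (x,ẋ)=(0.998491, 1.188733)
phase 4: p=1.2381, T=0.491, ωT=1.832854, cosh=3.205830, sinh=3.045873; start (x,ẋ)=(0.998491, 1.188733) → end (x,ẋ)=(1.439907, 1.086540)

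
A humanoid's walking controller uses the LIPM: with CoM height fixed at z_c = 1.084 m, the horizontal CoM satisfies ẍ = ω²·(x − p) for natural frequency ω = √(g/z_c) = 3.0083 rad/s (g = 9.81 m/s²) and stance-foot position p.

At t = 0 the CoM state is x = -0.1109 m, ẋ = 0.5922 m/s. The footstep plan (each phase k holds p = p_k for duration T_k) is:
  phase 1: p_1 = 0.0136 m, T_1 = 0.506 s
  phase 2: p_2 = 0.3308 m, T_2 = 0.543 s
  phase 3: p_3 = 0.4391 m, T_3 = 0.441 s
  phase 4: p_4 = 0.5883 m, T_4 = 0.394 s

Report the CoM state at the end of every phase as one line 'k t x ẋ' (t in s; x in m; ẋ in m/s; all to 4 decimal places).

1 0.5060 0.1443 0.6042
2 1.0490 0.3297 0.2243
3 1.4900 0.3492 -0.1238
4 1.8840 0.0996 -1.2882

phase 1: p=0.0136, T=0.506, ωT=1.522200, cosh=2.400263, sinh=2.182031; start (x,ẋ)=(-0.110900, 0.592200) → end (x,ẋ)=(0.144312, 0.604192)
phase 2: p=0.3308, T=0.543, ωT=1.633507, cosh=2.658524, sinh=2.463281; start (x,ẋ)=(0.144312, 0.604192) → end (x,ẋ)=(0.329746, 0.224329)
phase 3: p=0.4391, T=0.441, ωT=1.326660, cosh=2.016899, sinh=1.751537; start (x,ẋ)=(0.329746, 0.224329) → end (x,ẋ)=(0.349157, -0.123752)
phase 4: p=0.5883, T=0.394, ωT=1.185270, cosh=1.788617, sinh=1.482954; start (x,ẋ)=(0.349157, -0.123752) → end (x,ẋ)=(0.099560, -1.288205)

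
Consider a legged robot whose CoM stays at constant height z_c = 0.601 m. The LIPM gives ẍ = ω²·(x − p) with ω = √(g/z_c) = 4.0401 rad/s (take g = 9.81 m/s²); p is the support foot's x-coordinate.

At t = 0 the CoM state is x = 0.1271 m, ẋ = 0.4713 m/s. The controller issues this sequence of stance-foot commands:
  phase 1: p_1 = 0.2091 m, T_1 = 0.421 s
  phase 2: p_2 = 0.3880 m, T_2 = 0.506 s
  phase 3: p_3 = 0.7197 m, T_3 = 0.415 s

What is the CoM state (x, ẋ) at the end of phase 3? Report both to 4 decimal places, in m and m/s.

x = 0.0257, ẋ = -2.5321

phase 1: p=0.2091, T=0.421, ωT=1.700882, cosh=2.830650, sinh=2.648128; start (x,ẋ)=(0.127100, 0.471300) → end (x,ẋ)=(0.285905, 0.456792)
phase 2: p=0.3880, T=0.506, ωT=2.044291, cosh=3.926575, sinh=3.797103; start (x,ẋ)=(0.285905, 0.456792) → end (x,ẋ)=(0.416436, 0.227428)
phase 3: p=0.7197, T=0.415, ωT=1.676641, cosh=2.767283, sinh=2.580283; start (x,ẋ)=(0.416436, 0.227428) → end (x,ẋ)=(0.025733, -2.532051)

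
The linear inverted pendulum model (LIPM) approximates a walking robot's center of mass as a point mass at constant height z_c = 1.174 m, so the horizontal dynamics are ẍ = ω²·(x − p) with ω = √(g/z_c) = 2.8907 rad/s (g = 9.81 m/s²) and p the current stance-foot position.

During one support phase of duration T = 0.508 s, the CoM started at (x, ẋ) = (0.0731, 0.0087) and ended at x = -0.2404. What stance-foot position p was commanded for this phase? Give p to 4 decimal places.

ωT = 2.8907·0.508 = 1.468476; cosh(ωT) = 2.286443, sinh(ωT) = 2.056167
x(T) = p + (x₀−p)·cosh(ωT) + (ẋ₀/ω)·sinh(ωT) ⇒ p·(1 − cosh) = x(T) − x₀·cosh − (ẋ₀/ω)·sinh
numerator   = -0.2404 − (0.0731)·2.286443 − (0.0087/2.8907)·2.056167 = -0.413727
denominator = 1 − 2.286443 = -1.286443
p = -0.413727 / -1.286443 = 0.3216

p = 0.3216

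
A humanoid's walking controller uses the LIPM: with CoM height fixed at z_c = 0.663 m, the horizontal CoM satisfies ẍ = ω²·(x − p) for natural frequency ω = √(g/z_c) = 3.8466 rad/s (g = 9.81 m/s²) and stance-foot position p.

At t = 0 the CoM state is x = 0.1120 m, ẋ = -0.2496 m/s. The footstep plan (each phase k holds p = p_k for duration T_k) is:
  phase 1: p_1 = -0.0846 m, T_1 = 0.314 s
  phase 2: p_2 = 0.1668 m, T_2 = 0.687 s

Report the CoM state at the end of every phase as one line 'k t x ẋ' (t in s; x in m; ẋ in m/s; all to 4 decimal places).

phase 1: p=-0.0846, T=0.314, ωT=1.207832, cosh=1.822534, sinh=1.523690; start (x,ẋ)=(0.112000, -0.249600) → end (x,ẋ)=(0.174840, 0.697373)
phase 2: p=0.1668, T=0.687, ωT=2.642614, cosh=7.060530, sinh=6.989355; start (x,ẋ)=(0.174840, 0.697373) → end (x,ẋ)=(1.490710, 5.139987)

1 0.3140 0.1748 0.6974
2 1.0010 1.4907 5.1400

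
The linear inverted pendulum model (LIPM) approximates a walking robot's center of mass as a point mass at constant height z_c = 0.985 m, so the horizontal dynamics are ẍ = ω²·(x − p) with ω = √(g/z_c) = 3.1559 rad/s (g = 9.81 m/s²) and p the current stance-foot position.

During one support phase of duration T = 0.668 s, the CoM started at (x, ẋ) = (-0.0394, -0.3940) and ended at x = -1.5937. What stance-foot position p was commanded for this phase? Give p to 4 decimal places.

ωT = 3.1559·0.668 = 2.108141; cosh(ωT) = 4.177194, sinh(ωT) = 4.055730
x(T) = p + (x₀−p)·cosh(ωT) + (ẋ₀/ω)·sinh(ωT) ⇒ p·(1 − cosh) = x(T) − x₀·cosh − (ẋ₀/ω)·sinh
numerator   = -1.5937 − (-0.0394)·4.177194 − (-0.3940/3.1559)·4.055730 = -0.922779
denominator = 1 − 4.177194 = -3.177194
p = -0.922779 / -3.177194 = 0.2904

p = 0.2904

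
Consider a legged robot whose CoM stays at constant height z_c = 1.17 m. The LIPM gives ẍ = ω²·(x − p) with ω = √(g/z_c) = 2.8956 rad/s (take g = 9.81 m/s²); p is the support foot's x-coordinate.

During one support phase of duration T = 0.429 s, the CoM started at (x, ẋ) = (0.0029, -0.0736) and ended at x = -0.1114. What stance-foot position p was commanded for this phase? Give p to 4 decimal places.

ωT = 2.8956·0.429 = 1.242212; cosh(ωT) = 1.876006, sinh(ωT) = 1.587261
x(T) = p + (x₀−p)·cosh(ωT) + (ẋ₀/ω)·sinh(ωT) ⇒ p·(1 − cosh) = x(T) − x₀·cosh − (ẋ₀/ω)·sinh
numerator   = -0.1114 − (0.0029)·1.876006 − (-0.0736/2.8956)·1.587261 = -0.076496
denominator = 1 − 1.876006 = -0.876006
p = -0.076496 / -0.876006 = 0.0873

p = 0.0873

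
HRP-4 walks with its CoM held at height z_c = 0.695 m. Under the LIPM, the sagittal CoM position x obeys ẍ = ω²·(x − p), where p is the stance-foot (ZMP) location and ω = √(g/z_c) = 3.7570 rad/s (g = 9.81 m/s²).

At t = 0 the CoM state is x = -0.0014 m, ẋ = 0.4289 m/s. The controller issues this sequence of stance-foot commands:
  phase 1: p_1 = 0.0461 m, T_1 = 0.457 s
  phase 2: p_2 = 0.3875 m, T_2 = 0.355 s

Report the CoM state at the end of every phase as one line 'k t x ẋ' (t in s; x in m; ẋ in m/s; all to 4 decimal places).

phase 1: p=0.0461, T=0.457, ωT=1.716949, cosh=2.873565, sinh=2.693951; start (x,ẋ)=(-0.001400, 0.428900) → end (x,ẋ)=(0.217148, 0.751716)
phase 2: p=0.3875, T=0.355, ωT=1.333735, cosh=2.029342, sinh=1.765850; start (x,ẋ)=(0.217148, 0.751716) → end (x,ẋ)=(0.395116, 0.395321)

1 0.4570 0.2171 0.7517
2 0.8120 0.3951 0.3953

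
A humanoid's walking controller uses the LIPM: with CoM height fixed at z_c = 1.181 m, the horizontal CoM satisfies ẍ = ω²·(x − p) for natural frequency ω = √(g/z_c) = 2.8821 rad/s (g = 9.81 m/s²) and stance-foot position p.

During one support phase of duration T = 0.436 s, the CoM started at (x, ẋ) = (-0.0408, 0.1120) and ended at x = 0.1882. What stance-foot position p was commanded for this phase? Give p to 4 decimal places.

ωT = 2.8821·0.436 = 1.256596; cosh(ωT) = 1.899031, sinh(ωT) = 1.614409
x(T) = p + (x₀−p)·cosh(ωT) + (ẋ₀/ω)·sinh(ωT) ⇒ p·(1 − cosh) = x(T) − x₀·cosh − (ẋ₀/ω)·sinh
numerator   = 0.1882 − (-0.0408)·1.899031 − (0.1120/2.8821)·1.614409 = 0.202944
denominator = 1 − 1.899031 = -0.899031
p = 0.202944 / -0.899031 = -0.2257

p = -0.2257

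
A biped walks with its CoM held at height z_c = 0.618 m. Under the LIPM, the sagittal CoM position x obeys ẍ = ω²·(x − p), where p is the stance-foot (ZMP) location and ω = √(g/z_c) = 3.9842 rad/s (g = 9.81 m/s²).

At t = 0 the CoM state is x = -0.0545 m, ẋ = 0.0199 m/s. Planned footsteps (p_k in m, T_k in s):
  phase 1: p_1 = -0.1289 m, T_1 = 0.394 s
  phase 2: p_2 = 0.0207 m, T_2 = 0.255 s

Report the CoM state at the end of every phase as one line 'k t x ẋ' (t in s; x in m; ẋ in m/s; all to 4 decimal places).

phase 1: p=-0.1289, T=0.394, ωT=1.569775, cosh=2.506829, sinh=2.298737; start (x,ẋ)=(-0.054500, 0.019900) → end (x,ẋ)=(0.069090, 0.731288)
phase 2: p=0.0207, T=0.255, ωT=1.015971, cosh=1.562047, sinh=1.199997; start (x,ẋ)=(0.069090, 0.731288) → end (x,ẋ)=(0.316543, 1.373658)

1 0.3940 0.0691 0.7313
2 0.6490 0.3165 1.3737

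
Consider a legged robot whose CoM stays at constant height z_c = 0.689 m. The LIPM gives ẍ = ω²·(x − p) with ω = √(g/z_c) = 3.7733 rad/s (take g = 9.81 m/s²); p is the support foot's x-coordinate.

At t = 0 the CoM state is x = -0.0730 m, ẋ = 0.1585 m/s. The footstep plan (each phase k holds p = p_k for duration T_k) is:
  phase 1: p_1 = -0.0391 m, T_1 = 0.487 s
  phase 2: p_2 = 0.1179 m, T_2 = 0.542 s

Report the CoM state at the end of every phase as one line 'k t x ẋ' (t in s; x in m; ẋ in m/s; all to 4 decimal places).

phase 1: p=-0.0391, T=0.487, ωT=1.837597, cosh=3.220313, sinh=3.061113; start (x,ẋ)=(-0.073000, 0.158500) → end (x,ẋ)=(-0.019684, 0.118858)
phase 2: p=0.1179, T=0.542, ωT=2.045129, cosh=3.929758, sinh=3.800395; start (x,ẋ)=(-0.019684, 0.118858) → end (x,ẋ)=(-0.303063, -1.505884)

1 0.4870 -0.0197 0.1189
2 1.0290 -0.3031 -1.5059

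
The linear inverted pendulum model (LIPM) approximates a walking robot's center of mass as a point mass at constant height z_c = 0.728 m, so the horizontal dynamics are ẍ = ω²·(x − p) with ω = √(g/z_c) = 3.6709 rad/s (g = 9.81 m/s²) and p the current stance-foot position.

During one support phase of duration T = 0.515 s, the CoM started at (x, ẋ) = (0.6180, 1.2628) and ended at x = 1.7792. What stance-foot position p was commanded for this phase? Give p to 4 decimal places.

p = 0.5979

ωT = 3.6709·0.515 = 1.890514; cosh(ωT) = 3.386881, sinh(ωT) = 3.235887
x(T) = p + (x₀−p)·cosh(ωT) + (ẋ₀/ω)·sinh(ωT) ⇒ p·(1 − cosh) = x(T) − x₀·cosh − (ẋ₀/ω)·sinh
numerator   = 1.7792 − (0.6180)·3.386881 − (1.2628/3.6709)·3.235887 = -1.427047
denominator = 1 − 3.386881 = -2.386881
p = -1.427047 / -2.386881 = 0.5979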